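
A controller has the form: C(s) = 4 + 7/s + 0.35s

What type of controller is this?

This is a Proportional-Integral-Derivative (PID) controller.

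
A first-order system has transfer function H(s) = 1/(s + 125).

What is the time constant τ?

For H(s) = 1/(s + 1/τ), the pole is at -1/τ = -125, so τ = 1/125 = 0.008 s.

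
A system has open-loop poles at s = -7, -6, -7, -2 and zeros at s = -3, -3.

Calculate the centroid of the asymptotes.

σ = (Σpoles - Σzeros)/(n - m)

σ = (Σpoles - Σzeros)/(n - m) = (-22 - (-6))/(4 - 2) = -16/2 = -8.0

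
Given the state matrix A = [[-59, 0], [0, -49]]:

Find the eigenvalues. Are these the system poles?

For diagonal matrix, eigenvalues are diagonal entries: λ₁ = -59, λ₂ = -49. Eigenvalues of A = system poles.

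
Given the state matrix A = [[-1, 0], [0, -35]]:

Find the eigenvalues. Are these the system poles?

For diagonal matrix, eigenvalues are diagonal entries: λ₁ = -1, λ₂ = -35. Eigenvalues of A = system poles.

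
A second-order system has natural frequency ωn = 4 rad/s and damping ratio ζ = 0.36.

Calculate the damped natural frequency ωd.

ωd = ωn√(1 - ζ²) = 4√(1 - 0.36²) = 3.73 rad/s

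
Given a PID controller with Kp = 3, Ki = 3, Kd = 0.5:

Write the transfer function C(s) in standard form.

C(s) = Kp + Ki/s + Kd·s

Substituting values: C(s) = 3 + 3/s + 0.5s = (0.5s² + 3s + 3)/s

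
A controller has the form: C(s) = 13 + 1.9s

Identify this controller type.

This is a Proportional-Derivative (PD) controller.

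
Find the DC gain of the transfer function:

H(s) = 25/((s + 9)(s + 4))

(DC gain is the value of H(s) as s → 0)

DC gain = H(0) = 25/(9 × 4) = 25/36 = 0.6944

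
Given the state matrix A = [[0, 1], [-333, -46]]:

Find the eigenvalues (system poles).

det(A - λI) = λ² - (-46)λ + 333 = (λ - (-37))(λ - (-9)). Eigenvalues: -37, -9.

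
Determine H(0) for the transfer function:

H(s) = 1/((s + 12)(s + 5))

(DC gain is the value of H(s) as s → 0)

DC gain = H(0) = 1/(12 × 5) = 1/60 = 0.0167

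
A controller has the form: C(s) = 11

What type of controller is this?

This is a Proportional (P) controller.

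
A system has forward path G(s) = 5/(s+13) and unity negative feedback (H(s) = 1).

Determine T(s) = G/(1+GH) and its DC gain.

T(s) = G/(1+GH) = [5/(s+13)] / [1 + 5/(s+13)] = 5/(s+13+5) = 5/(s+18). DC gain = 5/18 = 0.2778.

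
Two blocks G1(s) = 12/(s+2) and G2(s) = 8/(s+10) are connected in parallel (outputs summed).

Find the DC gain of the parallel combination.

Parallel: G_eq = G1 + G2. DC gain = G1(0) + G2(0) = 12/2 + 8/10 = 6 + 0.8 = 6.8.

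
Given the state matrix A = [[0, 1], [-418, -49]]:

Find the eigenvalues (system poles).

det(A - λI) = λ² - (-49)λ + 418 = (λ - (-38))(λ - (-11)). Eigenvalues: -38, -11.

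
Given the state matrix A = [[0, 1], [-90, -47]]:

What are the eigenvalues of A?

det(A - λI) = λ² - (-47)λ + 90 = (λ - (-45))(λ - (-2)). Eigenvalues: -45, -2.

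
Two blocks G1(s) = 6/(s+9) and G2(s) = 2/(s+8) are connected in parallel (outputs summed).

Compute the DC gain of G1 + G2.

Parallel: G_eq = G1 + G2. DC gain = G1(0) + G2(0) = 6/9 + 2/8 = 0.6667 + 0.25 = 0.9167.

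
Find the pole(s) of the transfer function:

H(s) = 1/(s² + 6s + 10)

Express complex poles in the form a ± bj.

Discriminant = 6² - 4×1×10 = 36 - 40 = -4 < 0, so the poles are a complex conjugate pair s = (-6 ± j√4)/(2×1). Real part = -6/(2×1) = -6/2 = -3; imaginary part = ±√4/(2×1) = 2/2 = 1. Poles: s = -3 ± 1j.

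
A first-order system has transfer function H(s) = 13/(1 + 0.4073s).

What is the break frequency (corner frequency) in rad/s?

Corner frequency = 1/τ = 1/0.4073 = 2.455 rad/s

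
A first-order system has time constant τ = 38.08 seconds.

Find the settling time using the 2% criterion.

For first-order system, 2% settling time ≈ 4τ = 4 × 38.08 = 152.32 s.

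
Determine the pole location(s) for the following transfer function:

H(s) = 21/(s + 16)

Pole is where denominator = 0: s + 16 = 0, so s = -16.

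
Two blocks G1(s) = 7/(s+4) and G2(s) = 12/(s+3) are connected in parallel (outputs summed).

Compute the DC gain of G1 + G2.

Parallel: G_eq = G1 + G2. DC gain = G1(0) + G2(0) = 7/4 + 12/3 = 1.75 + 4 = 5.75.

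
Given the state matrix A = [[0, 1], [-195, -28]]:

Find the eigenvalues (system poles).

det(A - λI) = λ² - (-28)λ + 195 = (λ - (-13))(λ - (-15)). Eigenvalues: -13, -15.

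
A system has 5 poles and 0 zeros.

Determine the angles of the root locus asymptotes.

n - m = 5 - 0 = 5. Angles: θk = (2k + 1)·180°/5 = 36°, 108°, 180°, 252°, 324°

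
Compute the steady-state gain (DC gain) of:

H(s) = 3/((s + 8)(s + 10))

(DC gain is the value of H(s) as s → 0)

DC gain = H(0) = 3/(8 × 10) = 3/80 = 0.0375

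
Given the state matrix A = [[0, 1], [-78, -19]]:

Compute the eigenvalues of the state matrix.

det(A - λI) = λ² - (-19)λ + 78 = (λ - (-13))(λ - (-6)). Eigenvalues: -13, -6.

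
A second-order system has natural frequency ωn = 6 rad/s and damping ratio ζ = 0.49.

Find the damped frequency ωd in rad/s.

ωd = ωn√(1 - ζ²) = 6√(1 - 0.49²) = 5.23 rad/s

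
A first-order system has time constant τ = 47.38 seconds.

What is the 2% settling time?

For first-order system, 2% settling time ≈ 4τ = 4 × 47.38 = 189.52 s.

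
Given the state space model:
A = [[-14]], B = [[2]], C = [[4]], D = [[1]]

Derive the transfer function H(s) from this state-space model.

(sI - A)⁻¹ = 1/(s + 14). H(s) = 4×2/(s + 14) + 1 = (s + 22)/(s + 14).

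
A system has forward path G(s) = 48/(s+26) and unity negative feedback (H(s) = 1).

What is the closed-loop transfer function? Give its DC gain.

T(s) = G/(1+GH) = [48/(s+26)] / [1 + 48/(s+26)] = 48/(s+26+48) = 48/(s+74). DC gain = 48/74 = 0.6486.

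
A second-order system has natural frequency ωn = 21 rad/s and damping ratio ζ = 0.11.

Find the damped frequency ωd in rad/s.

ωd = ωn√(1 - ζ²) = 21√(1 - 0.11²) = 20.87 rad/s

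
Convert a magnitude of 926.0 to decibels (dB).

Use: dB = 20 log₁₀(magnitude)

dB = 20 log₁₀(926.0) = 59.3 dB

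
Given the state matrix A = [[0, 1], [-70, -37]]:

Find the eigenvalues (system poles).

det(A - λI) = λ² - (-37)λ + 70 = (λ - (-35))(λ - (-2)). Eigenvalues: -35, -2.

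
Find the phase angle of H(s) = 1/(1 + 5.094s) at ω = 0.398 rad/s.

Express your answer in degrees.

Phase = -arctan(ωτ) = -arctan(0.398 × 5.094) = -63.7°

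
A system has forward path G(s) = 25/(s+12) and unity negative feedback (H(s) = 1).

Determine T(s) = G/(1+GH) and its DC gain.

T(s) = G/(1+GH) = [25/(s+12)] / [1 + 25/(s+12)] = 25/(s+12+25) = 25/(s+37). DC gain = 25/37 = 0.6757.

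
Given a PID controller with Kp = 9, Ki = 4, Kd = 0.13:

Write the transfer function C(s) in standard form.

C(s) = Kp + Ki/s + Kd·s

Substituting values: C(s) = 9 + 4/s + 0.13s = (0.13s² + 9s + 4)/s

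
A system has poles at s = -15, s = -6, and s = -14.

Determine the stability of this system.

All poles are in the left half-plane. System is stable.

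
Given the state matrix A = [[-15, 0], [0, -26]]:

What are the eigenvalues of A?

For diagonal matrix, eigenvalues are diagonal entries: λ₁ = -15, λ₂ = -26.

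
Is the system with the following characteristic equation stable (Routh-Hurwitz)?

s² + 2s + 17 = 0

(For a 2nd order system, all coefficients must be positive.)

Coefficients: 1, 2, 17. All positive, so system is stable.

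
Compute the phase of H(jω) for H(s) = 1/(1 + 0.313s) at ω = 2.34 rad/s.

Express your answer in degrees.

Phase = -arctan(ωτ) = -arctan(2.34 × 0.313) = -36.2°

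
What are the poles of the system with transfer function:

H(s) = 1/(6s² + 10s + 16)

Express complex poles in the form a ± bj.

Discriminant = 10² - 4×6×16 = 100 - 384 = -284 < 0, so the poles are a complex conjugate pair s = (-10 ± j√284)/(2×6). Real part = -10/(2×6) = -10/12 ≈ -0.8333; imaginary part = ±√284/(2×6) ≈ 1.4044. Poles: s = -0.8333 ± 1.4044j.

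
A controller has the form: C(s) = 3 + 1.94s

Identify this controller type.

This is a Proportional-Derivative (PD) controller.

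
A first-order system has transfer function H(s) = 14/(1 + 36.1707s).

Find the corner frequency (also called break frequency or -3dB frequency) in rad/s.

Corner frequency = 1/τ = 1/36.1707 = 0.028 rad/s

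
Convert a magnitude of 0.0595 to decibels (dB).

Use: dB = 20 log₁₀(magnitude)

dB = 20 log₁₀(0.0595) = -24.5 dB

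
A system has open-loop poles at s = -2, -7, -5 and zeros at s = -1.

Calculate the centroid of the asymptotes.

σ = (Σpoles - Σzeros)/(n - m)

σ = (Σpoles - Σzeros)/(n - m) = (-14 - (-1))/(3 - 1) = -13/2 = -6.5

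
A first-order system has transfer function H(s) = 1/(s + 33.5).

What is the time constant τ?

For H(s) = 1/(s + 1/τ), the pole is at -1/τ = -33.5, so τ = 1/33.5 = 0.0299 s.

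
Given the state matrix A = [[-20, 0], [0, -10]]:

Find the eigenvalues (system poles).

For diagonal matrix, eigenvalues are diagonal entries: λ₁ = -20, λ₂ = -10.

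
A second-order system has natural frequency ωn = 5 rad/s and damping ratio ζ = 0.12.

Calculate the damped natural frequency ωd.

ωd = ωn√(1 - ζ²) = 5√(1 - 0.12²) = 4.96 rad/s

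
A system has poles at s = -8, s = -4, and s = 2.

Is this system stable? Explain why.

Pole(s) at s = 2 are not in the left half-plane. System is unstable.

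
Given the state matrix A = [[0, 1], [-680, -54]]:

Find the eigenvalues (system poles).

det(A - λI) = λ² - (-54)λ + 680 = (λ - (-20))(λ - (-34)). Eigenvalues: -20, -34.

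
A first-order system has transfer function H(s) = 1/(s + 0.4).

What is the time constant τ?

For H(s) = 1/(s + 1/τ), the pole is at -1/τ = -0.4, so τ = 1/0.4 = 2.5 s.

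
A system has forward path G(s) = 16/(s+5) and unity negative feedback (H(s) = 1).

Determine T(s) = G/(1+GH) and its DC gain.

T(s) = G/(1+GH) = [16/(s+5)] / [1 + 16/(s+5)] = 16/(s+5+16) = 16/(s+21). DC gain = 16/21 = 0.7619.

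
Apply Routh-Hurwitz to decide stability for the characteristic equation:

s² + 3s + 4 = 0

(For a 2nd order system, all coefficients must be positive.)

Coefficients: 1, 3, 4. All positive, so system is stable.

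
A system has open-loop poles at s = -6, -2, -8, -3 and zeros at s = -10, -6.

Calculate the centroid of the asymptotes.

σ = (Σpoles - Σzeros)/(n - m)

σ = (Σpoles - Σzeros)/(n - m) = (-19 - (-16))/(4 - 2) = -3/2 = -1.5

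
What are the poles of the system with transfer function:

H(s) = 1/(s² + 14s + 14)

Discriminant = 14² - 4×1×14 = 196 - 56 = 140 > 0, so two distinct real poles. Using quadratic formula: s = (-14 ± √140)/(2×1) = (-14 ± √140)/2, with √140 ≈ 11.8322. s₁ ≈ -1.0839, s₂ ≈ -12.9161. Poles: s₁ = -1.0839, s₂ = -12.9161.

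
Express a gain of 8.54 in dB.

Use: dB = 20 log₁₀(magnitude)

dB = 20 log₁₀(8.54) = 18.6 dB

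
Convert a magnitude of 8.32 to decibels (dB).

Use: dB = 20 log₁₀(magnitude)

dB = 20 log₁₀(8.32) = 18.4 dB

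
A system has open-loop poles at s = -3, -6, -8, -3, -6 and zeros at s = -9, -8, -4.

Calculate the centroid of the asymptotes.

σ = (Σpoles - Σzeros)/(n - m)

σ = (Σpoles - Σzeros)/(n - m) = (-26 - (-21))/(5 - 3) = -5/2 = -2.5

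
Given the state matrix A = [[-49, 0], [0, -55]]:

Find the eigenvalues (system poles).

For diagonal matrix, eigenvalues are diagonal entries: λ₁ = -49, λ₂ = -55.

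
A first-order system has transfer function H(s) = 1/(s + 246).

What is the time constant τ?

For H(s) = 1/(s + 1/τ), the pole is at -1/τ = -246, so τ = 1/246 = 0.0041 s.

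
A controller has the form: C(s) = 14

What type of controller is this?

This is a Proportional (P) controller.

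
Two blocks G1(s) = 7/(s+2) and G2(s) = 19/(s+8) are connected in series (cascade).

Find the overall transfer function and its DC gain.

Series: multiply transfer functions. G_eq = 7/(s+2) × 19/(s+8) = 133/((s+2)(s+8)). DC gain = 133/(2×8) = 8.3125.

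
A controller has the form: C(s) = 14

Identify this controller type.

This is a Proportional (P) controller.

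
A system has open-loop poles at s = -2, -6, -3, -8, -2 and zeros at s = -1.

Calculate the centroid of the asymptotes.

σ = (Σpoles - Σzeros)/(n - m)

σ = (Σpoles - Σzeros)/(n - m) = (-21 - (-1))/(5 - 1) = -20/4 = -5.0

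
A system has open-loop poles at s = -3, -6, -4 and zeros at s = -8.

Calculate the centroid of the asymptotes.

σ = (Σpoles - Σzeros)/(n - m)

σ = (Σpoles - Σzeros)/(n - m) = (-13 - (-8))/(3 - 1) = -5/2 = -2.5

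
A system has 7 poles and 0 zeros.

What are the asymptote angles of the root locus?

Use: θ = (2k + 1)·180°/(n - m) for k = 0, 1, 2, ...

n - m = 7 - 0 = 7. Angles: θk = (2k + 1)·180°/7 = 25.71°, 77.14°, 128.57°, 180°, 231.43°, 282.86°, 334.29°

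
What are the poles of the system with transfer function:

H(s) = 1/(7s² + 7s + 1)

Discriminant = 7² - 4×7×1 = 49 - 28 = 21 > 0, so two distinct real poles. Using quadratic formula: s = (-7 ± √21)/(2×7) = (-7 ± √21)/14, with √21 ≈ 4.5826. s₁ ≈ -0.1727, s₂ ≈ -0.8273. Poles: s₁ = -0.1727, s₂ = -0.8273.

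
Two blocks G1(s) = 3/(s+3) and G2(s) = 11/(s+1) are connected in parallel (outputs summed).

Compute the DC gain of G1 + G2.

Parallel: G_eq = G1 + G2. DC gain = G1(0) + G2(0) = 3/3 + 11/1 = 1 + 11 = 12.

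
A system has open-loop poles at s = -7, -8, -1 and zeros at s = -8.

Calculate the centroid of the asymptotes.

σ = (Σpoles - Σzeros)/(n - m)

σ = (Σpoles - Σzeros)/(n - m) = (-16 - (-8))/(3 - 1) = -8/2 = -4.0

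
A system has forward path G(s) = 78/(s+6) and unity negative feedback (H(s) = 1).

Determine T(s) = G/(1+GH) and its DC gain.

T(s) = G/(1+GH) = [78/(s+6)] / [1 + 78/(s+6)] = 78/(s+6+78) = 78/(s+84). DC gain = 78/84 = 0.9286.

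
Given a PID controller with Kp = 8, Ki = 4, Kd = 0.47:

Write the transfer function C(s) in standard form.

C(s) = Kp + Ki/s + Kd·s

Substituting values: C(s) = 8 + 4/s + 0.47s = (0.47s² + 8s + 4)/s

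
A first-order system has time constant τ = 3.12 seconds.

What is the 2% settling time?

For first-order system, 2% settling time ≈ 4τ = 4 × 3.12 = 12.48 s.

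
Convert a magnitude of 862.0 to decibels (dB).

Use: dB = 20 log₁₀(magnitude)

dB = 20 log₁₀(862.0) = 58.7 dB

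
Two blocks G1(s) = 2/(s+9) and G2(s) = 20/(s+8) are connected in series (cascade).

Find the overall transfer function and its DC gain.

Series: multiply transfer functions. G_eq = 2/(s+9) × 20/(s+8) = 40/((s+9)(s+8)). DC gain = 40/(9×8) = 0.5556.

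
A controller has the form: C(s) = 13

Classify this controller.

This is a Proportional (P) controller.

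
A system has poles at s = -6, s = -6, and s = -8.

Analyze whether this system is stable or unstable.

All poles are in the left half-plane. System is stable.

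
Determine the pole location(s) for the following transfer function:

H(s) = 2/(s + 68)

Pole is where denominator = 0: s + 68 = 0, so s = -68.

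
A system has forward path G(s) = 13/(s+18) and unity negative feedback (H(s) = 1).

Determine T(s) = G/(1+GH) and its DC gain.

T(s) = G/(1+GH) = [13/(s+18)] / [1 + 13/(s+18)] = 13/(s+18+13) = 13/(s+31). DC gain = 13/31 = 0.4194.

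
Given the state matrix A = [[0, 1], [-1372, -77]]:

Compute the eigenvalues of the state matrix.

det(A - λI) = λ² - (-77)λ + 1372 = (λ - (-28))(λ - (-49)). Eigenvalues: -28, -49.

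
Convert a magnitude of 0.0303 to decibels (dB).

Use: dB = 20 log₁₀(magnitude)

dB = 20 log₁₀(0.0303) = -30.4 dB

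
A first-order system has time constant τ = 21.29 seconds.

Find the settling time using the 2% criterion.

For first-order system, 2% settling time ≈ 4τ = 4 × 21.29 = 85.16 s.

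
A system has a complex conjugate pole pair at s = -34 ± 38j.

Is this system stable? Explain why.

Real part of poles is -34 (< 0, left half-plane). Stable.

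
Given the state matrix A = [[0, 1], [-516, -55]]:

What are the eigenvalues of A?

det(A - λI) = λ² - (-55)λ + 516 = (λ - (-43))(λ - (-12)). Eigenvalues: -43, -12.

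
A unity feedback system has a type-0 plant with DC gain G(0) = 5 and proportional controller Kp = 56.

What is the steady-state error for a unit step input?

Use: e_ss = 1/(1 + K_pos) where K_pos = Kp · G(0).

K_pos = Kp · G(0) = 56 × 5 = 280. e_ss = 1/(1 + 280) = 0.0036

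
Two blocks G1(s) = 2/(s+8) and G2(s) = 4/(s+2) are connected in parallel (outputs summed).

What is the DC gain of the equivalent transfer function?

Parallel: G_eq = G1 + G2. DC gain = G1(0) + G2(0) = 2/8 + 4/2 = 0.25 + 2 = 2.25.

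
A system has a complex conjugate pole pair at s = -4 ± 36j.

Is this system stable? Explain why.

Real part of poles is -4 (< 0, left half-plane). Stable.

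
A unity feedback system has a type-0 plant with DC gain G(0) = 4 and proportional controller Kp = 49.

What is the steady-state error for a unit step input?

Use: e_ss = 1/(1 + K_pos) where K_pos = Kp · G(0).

K_pos = Kp · G(0) = 49 × 4 = 196. e_ss = 1/(1 + 196) = 0.0051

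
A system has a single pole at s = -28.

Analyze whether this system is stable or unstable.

Pole at s = -28 is in the left half-plane. Stable.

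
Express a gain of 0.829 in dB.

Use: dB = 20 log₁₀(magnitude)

dB = 20 log₁₀(0.829) = -1.6 dB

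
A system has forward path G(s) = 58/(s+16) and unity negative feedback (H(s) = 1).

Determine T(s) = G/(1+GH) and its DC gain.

T(s) = G/(1+GH) = [58/(s+16)] / [1 + 58/(s+16)] = 58/(s+16+58) = 58/(s+74). DC gain = 58/74 = 0.7838.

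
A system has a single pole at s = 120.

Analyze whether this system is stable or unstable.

Pole at s = 120 is in the right half-plane. Unstable.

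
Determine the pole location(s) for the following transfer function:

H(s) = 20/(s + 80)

Pole is where denominator = 0: s + 80 = 0, so s = -80.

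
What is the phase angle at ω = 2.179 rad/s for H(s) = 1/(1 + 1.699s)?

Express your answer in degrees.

Phase = -arctan(ωτ) = -arctan(2.179 × 1.699) = -74.9°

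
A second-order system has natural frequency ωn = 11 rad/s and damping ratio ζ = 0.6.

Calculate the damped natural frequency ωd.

ωd = ωn√(1 - ζ²) = 11√(1 - 0.6²) = 8.8 rad/s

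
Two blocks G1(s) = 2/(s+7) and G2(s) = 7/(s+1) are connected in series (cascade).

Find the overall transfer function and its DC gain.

Series: multiply transfer functions. G_eq = 2/(s+7) × 7/(s+1) = 14/((s+7)(s+1)). DC gain = 14/(7×1) = 2.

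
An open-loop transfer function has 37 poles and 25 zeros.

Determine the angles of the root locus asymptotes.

n - m = 37 - 25 = 12. Angles: θk = (2k + 1)·180°/12 = 15°, 45°, 75°, 105°, 135°, 165°, 195°, 225°, 255°, 285°, 315°, 345°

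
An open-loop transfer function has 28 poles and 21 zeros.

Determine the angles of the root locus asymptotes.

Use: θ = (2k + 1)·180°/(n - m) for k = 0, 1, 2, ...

n - m = 28 - 21 = 7. Angles: θk = (2k + 1)·180°/7 = 25.71°, 77.14°, 128.57°, 180°, 231.43°, 282.86°, 334.29°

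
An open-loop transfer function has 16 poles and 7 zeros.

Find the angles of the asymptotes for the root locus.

n - m = 16 - 7 = 9. Angles: θk = (2k + 1)·180°/9 = 20°, 60°, 100°, 140°, 180°, 220°, 260°, 300°, 340°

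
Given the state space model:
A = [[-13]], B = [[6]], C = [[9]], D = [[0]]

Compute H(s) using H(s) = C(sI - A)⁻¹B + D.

(sI - A)⁻¹ = 1/(s + 13). H(s) = 9 × 6/(s + 13) + 0 = 54/(s + 13).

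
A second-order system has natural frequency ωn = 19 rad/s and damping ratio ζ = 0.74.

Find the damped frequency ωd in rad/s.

ωd = ωn√(1 - ζ²) = 19√(1 - 0.74²) = 12.78 rad/s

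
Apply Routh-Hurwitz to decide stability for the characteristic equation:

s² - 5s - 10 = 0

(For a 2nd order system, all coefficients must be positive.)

Coefficients: 1, -5, -10. b=-5, c=-10 not positive, so system is unstable.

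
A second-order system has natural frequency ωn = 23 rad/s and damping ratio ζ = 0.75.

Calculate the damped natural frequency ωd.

ωd = ωn√(1 - ζ²) = 23√(1 - 0.75²) = 15.21 rad/s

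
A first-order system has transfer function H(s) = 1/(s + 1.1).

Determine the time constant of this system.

For H(s) = 1/(s + 1/τ), the pole is at -1/τ = -1.1, so τ = 1/1.1 = 0.9091 s.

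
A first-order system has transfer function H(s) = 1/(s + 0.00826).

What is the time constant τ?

For H(s) = 1/(s + 1/τ), the pole is at -1/τ = -0.00826, so τ = 1/0.00826 = 121.1 s.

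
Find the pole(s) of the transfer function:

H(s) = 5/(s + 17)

Pole is where denominator = 0: s + 17 = 0, so s = -17.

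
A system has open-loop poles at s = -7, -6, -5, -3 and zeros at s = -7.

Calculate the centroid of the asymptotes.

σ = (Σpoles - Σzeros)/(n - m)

σ = (Σpoles - Σzeros)/(n - m) = (-21 - (-7))/(4 - 1) = -14/3 = -4.67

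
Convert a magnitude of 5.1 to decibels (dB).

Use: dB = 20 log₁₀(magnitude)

dB = 20 log₁₀(5.1) = 14.2 dB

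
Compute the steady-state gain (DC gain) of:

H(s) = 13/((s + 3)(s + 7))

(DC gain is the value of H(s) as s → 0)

DC gain = H(0) = 13/(3 × 7) = 13/21 = 0.6190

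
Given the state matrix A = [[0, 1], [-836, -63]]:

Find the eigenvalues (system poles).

det(A - λI) = λ² - (-63)λ + 836 = (λ - (-19))(λ - (-44)). Eigenvalues: -19, -44.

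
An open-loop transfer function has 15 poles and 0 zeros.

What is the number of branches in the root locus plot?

Root locus has n branches where n = number of poles = 15.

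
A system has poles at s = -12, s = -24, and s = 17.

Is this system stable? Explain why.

Pole(s) at s = 17 are not in the left half-plane. System is unstable.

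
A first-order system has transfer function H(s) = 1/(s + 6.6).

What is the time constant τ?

For H(s) = 1/(s + 1/τ), the pole is at -1/τ = -6.6, so τ = 1/6.6 = 0.1515 s.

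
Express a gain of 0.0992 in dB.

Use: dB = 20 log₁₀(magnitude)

dB = 20 log₁₀(0.0992) = -20.1 dB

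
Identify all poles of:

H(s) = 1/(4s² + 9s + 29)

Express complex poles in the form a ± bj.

Discriminant = 9² - 4×4×29 = 81 - 464 = -383 < 0, so the poles are a complex conjugate pair s = (-9 ± j√383)/(2×4). Real part = -9/(2×4) = -9/8 = -1.125; imaginary part = ±√383/(2×4) ≈ 2.4463. Poles: s = -1.125 ± 2.4463j.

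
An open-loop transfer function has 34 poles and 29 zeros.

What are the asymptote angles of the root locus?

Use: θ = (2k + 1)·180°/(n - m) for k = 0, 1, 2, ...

n - m = 34 - 29 = 5. Angles: θk = (2k + 1)·180°/5 = 36°, 108°, 180°, 252°, 324°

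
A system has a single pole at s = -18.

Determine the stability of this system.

Pole at s = -18 is in the left half-plane. Stable.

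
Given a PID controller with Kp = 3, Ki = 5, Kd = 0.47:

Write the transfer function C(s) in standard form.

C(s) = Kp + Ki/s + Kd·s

Substituting values: C(s) = 3 + 5/s + 0.47s = (0.47s² + 3s + 5)/s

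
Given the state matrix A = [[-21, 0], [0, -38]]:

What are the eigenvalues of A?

For diagonal matrix, eigenvalues are diagonal entries: λ₁ = -21, λ₂ = -38.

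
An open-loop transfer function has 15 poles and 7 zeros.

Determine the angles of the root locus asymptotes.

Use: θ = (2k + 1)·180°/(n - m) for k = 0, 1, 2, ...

n - m = 15 - 7 = 8. Angles: θk = (2k + 1)·180°/8 = 22.5°, 67.5°, 112.5°, 157.5°, 202.5°, 247.5°, 292.5°, 337.5°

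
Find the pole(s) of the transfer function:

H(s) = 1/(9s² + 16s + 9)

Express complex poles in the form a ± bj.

Discriminant = 16² - 4×9×9 = 256 - 324 = -68 < 0, so the poles are a complex conjugate pair s = (-16 ± j√68)/(2×9). Real part = -16/(2×9) = -16/18 ≈ -0.8889; imaginary part = ±√68/(2×9) ≈ 0.4581. Poles: s = -0.8889 ± 0.4581j.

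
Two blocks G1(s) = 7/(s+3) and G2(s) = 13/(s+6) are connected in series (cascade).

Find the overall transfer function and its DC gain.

Series: multiply transfer functions. G_eq = 7/(s+3) × 13/(s+6) = 91/((s+3)(s+6)). DC gain = 91/(3×6) = 5.0556.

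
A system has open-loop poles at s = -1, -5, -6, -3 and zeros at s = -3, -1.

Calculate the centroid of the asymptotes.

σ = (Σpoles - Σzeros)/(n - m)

σ = (Σpoles - Σzeros)/(n - m) = (-15 - (-4))/(4 - 2) = -11/2 = -5.5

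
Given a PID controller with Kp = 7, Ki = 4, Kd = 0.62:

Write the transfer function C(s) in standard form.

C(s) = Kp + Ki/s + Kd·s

Substituting values: C(s) = 7 + 4/s + 0.62s = (0.62s² + 7s + 4)/s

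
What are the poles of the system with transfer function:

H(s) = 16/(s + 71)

Pole is where denominator = 0: s + 71 = 0, so s = -71.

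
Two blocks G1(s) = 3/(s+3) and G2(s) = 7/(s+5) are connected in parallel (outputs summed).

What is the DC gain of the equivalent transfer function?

Parallel: G_eq = G1 + G2. DC gain = G1(0) + G2(0) = 3/3 + 7/5 = 1 + 1.4 = 2.4.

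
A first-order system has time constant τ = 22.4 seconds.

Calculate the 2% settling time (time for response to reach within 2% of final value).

For first-order system, 2% settling time ≈ 4τ = 4 × 22.4 = 89.6 s.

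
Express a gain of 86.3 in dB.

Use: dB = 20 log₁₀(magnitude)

dB = 20 log₁₀(86.3) = 38.7 dB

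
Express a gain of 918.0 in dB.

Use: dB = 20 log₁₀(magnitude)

dB = 20 log₁₀(918.0) = 59.3 dB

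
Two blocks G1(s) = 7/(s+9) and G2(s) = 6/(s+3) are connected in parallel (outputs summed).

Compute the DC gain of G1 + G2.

Parallel: G_eq = G1 + G2. DC gain = G1(0) + G2(0) = 7/9 + 6/3 = 0.7778 + 2 = 2.7778.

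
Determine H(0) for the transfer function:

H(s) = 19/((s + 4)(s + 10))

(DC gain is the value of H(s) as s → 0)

DC gain = H(0) = 19/(4 × 10) = 19/40 = 0.475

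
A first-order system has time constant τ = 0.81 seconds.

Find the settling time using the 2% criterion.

For first-order system, 2% settling time ≈ 4τ = 4 × 0.81 = 3.24 s.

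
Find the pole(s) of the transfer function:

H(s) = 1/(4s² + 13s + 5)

Discriminant = 13² - 4×4×5 = 169 - 80 = 89 > 0, so two distinct real poles. Using quadratic formula: s = (-13 ± √89)/(2×4) = (-13 ± √89)/8, with √89 ≈ 9.4340. s₁ ≈ -0.4458, s₂ ≈ -2.8042. Poles: s₁ = -0.4458, s₂ = -2.8042.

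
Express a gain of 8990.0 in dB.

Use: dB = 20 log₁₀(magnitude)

dB = 20 log₁₀(8990.0) = 79.1 dB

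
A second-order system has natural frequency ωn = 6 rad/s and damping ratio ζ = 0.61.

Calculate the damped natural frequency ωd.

ωd = ωn√(1 - ζ²) = 6√(1 - 0.61²) = 4.75 rad/s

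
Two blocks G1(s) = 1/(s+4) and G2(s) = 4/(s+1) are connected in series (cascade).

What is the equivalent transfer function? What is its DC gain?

Series: multiply transfer functions. G_eq = 1/(s+4) × 4/(s+1) = 4/((s+4)(s+1)). DC gain = 4/(4×1) = 1.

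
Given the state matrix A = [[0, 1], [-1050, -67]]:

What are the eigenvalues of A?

det(A - λI) = λ² - (-67)λ + 1050 = (λ - (-25))(λ - (-42)). Eigenvalues: -25, -42.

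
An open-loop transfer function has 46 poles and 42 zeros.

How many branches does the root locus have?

Root locus has n branches where n = number of poles = 46.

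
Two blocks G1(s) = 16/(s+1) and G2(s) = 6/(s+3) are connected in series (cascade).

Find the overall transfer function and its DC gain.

Series: multiply transfer functions. G_eq = 16/(s+1) × 6/(s+3) = 96/((s+1)(s+3)). DC gain = 96/(1×3) = 32.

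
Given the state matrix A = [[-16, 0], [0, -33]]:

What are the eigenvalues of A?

For diagonal matrix, eigenvalues are diagonal entries: λ₁ = -16, λ₂ = -33.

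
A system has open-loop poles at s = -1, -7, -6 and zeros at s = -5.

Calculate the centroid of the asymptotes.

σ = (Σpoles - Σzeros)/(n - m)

σ = (Σpoles - Σzeros)/(n - m) = (-14 - (-5))/(3 - 1) = -9/2 = -4.5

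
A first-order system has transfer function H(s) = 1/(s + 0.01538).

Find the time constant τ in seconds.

For H(s) = 1/(s + 1/τ), the pole is at -1/τ = -0.01538, so τ = 1/0.01538 = 65.02 s.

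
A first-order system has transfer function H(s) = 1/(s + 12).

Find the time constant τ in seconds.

For H(s) = 1/(s + 1/τ), the pole is at -1/τ = -12, so τ = 1/12 = 0.0833 s.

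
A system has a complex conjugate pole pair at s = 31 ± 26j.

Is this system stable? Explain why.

Real part of poles is 31 (> 0, right half-plane). Unstable.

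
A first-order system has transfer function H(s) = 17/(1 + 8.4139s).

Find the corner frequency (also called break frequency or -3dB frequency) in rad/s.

Corner frequency = 1/τ = 1/8.4139 = 0.119 rad/s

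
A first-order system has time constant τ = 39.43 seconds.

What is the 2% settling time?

For first-order system, 2% settling time ≈ 4τ = 4 × 39.43 = 157.72 s.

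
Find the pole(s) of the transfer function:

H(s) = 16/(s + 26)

Pole is where denominator = 0: s + 26 = 0, so s = -26.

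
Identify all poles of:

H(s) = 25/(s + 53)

Pole is where denominator = 0: s + 53 = 0, so s = -53.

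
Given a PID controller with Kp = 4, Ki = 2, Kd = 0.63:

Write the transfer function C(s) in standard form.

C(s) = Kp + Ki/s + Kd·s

Substituting values: C(s) = 4 + 2/s + 0.63s = (0.63s² + 4s + 2)/s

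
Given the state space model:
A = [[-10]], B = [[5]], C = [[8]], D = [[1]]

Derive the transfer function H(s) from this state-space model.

(sI - A)⁻¹ = 1/(s + 10). H(s) = 8×5/(s + 10) + 1 = (s + 50)/(s + 10).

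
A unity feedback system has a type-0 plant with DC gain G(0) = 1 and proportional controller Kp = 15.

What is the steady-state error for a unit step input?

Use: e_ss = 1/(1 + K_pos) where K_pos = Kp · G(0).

K_pos = Kp · G(0) = 15 × 1 = 15. e_ss = 1/(1 + 15) = 0.0625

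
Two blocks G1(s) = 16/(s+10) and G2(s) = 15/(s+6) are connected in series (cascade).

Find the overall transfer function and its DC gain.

Series: multiply transfer functions. G_eq = 16/(s+10) × 15/(s+6) = 240/((s+10)(s+6)). DC gain = 240/(10×6) = 4.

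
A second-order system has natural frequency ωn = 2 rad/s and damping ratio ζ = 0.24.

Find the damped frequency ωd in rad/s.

ωd = ωn√(1 - ζ²) = 2√(1 - 0.24²) = 1.94 rad/s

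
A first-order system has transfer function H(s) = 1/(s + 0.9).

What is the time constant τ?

For H(s) = 1/(s + 1/τ), the pole is at -1/τ = -0.9, so τ = 1/0.9 = 1.1111 s.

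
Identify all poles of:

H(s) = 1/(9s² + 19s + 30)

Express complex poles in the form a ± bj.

Discriminant = 19² - 4×9×30 = 361 - 1080 = -719 < 0, so the poles are a complex conjugate pair s = (-19 ± j√719)/(2×9). Real part = -19/(2×9) = -19/18 ≈ -1.0556; imaginary part = ±√719/(2×9) ≈ 1.4897. Poles: s = -1.0556 ± 1.4897j.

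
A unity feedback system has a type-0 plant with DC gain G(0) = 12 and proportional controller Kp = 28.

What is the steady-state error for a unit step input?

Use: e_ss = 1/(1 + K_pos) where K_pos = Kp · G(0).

K_pos = Kp · G(0) = 28 × 12 = 336. e_ss = 1/(1 + 336) = 0.0030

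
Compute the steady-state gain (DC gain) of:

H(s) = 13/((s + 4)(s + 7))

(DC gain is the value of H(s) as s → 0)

DC gain = H(0) = 13/(4 × 7) = 13/28 = 0.4643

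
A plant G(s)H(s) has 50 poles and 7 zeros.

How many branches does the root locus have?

Root locus has n branches where n = number of poles = 50.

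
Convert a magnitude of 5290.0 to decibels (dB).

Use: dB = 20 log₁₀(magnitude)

dB = 20 log₁₀(5290.0) = 74.5 dB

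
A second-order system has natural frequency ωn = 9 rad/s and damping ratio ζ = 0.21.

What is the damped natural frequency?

ωd = ωn√(1 - ζ²) = 9√(1 - 0.21²) = 8.8 rad/s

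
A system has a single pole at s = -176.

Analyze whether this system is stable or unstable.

Pole at s = -176 is in the left half-plane. Stable.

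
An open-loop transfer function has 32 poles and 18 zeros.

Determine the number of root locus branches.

Root locus has n branches where n = number of poles = 32.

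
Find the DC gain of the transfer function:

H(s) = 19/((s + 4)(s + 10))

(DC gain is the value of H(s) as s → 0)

DC gain = H(0) = 19/(4 × 10) = 19/40 = 0.475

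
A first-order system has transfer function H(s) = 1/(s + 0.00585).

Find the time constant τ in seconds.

For H(s) = 1/(s + 1/τ), the pole is at -1/τ = -0.00585, so τ = 1/0.00585 = 170.9 s.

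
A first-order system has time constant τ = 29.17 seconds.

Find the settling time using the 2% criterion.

For first-order system, 2% settling time ≈ 4τ = 4 × 29.17 = 116.68 s.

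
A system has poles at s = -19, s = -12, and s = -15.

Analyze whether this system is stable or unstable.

All poles are in the left half-plane. System is stable.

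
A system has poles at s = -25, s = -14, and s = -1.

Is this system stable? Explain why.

All poles are in the left half-plane. System is stable.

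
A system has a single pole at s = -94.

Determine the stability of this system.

Pole at s = -94 is in the left half-plane. Stable.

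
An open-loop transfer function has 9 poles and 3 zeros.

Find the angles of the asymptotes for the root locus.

n - m = 9 - 3 = 6. Angles: θk = (2k + 1)·180°/6 = 30°, 90°, 150°, 210°, 270°, 330°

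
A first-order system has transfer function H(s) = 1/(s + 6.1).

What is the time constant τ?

For H(s) = 1/(s + 1/τ), the pole is at -1/τ = -6.1, so τ = 1/6.1 = 0.1639 s.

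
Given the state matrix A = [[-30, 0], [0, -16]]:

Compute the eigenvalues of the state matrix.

For diagonal matrix, eigenvalues are diagonal entries: λ₁ = -30, λ₂ = -16.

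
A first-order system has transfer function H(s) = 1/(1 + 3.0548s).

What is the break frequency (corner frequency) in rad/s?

Corner frequency = 1/τ = 1/3.0548 = 0.327 rad/s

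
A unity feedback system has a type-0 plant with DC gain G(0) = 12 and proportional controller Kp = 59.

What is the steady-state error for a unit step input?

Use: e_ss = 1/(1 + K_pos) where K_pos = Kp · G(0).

K_pos = Kp · G(0) = 59 × 12 = 708. e_ss = 1/(1 + 708) = 0.0014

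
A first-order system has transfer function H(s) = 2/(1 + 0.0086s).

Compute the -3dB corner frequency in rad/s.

Corner frequency = 1/τ = 1/0.0086 = 116.279 rad/s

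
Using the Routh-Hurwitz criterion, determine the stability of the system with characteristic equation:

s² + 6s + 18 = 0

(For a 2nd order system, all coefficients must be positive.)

Coefficients: 1, 6, 18. All positive, so system is stable.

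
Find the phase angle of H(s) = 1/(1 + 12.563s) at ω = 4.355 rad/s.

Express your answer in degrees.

Phase = -arctan(ωτ) = -arctan(4.355 × 12.563) = -89.0°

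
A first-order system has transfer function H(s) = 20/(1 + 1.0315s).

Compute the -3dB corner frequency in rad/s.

Corner frequency = 1/τ = 1/1.0315 = 0.969 rad/s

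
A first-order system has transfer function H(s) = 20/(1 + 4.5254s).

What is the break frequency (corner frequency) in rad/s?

Corner frequency = 1/τ = 1/4.5254 = 0.221 rad/s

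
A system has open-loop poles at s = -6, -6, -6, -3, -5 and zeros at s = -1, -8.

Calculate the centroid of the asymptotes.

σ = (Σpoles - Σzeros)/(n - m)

σ = (Σpoles - Σzeros)/(n - m) = (-26 - (-9))/(5 - 2) = -17/3 = -5.67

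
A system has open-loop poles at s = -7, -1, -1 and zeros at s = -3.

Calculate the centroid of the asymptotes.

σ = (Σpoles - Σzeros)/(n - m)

σ = (Σpoles - Σzeros)/(n - m) = (-9 - (-3))/(3 - 1) = -6/2 = -3.0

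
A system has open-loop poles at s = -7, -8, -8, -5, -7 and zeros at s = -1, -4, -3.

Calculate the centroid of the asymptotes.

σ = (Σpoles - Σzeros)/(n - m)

σ = (Σpoles - Σzeros)/(n - m) = (-35 - (-8))/(5 - 3) = -27/2 = -13.5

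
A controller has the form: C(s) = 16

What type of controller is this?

This is a Proportional (P) controller.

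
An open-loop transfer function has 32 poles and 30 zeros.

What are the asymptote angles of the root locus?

n - m = 32 - 30 = 2. Angles: θk = (2k + 1)·180°/2 = 90°, 270°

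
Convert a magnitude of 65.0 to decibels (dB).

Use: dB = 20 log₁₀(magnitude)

dB = 20 log₁₀(65.0) = 36.3 dB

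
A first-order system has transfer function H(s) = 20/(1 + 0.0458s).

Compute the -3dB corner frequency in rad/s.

Corner frequency = 1/τ = 1/0.0458 = 21.834 rad/s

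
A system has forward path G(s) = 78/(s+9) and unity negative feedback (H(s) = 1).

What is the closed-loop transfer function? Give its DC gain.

T(s) = G/(1+GH) = [78/(s+9)] / [1 + 78/(s+9)] = 78/(s+9+78) = 78/(s+87). DC gain = 78/87 = 0.8966.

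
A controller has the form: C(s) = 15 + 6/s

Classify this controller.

This is a Proportional-Integral (PI) controller.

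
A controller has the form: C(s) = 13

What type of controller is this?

This is a Proportional (P) controller.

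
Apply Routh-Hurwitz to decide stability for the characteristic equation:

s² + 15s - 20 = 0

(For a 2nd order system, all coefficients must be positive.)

Coefficients: 1, 15, -20. c=-20 not positive, so system is unstable.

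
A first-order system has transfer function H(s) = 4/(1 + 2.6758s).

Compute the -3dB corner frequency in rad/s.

Corner frequency = 1/τ = 1/2.6758 = 0.374 rad/s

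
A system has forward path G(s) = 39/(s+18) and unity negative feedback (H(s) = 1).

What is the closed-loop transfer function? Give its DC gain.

T(s) = G/(1+GH) = [39/(s+18)] / [1 + 39/(s+18)] = 39/(s+18+39) = 39/(s+57). DC gain = 39/57 = 0.6842.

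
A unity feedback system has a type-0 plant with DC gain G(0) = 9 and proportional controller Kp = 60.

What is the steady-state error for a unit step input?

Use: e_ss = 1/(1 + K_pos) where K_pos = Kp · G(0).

K_pos = Kp · G(0) = 60 × 9 = 540. e_ss = 1/(1 + 540) = 0.0018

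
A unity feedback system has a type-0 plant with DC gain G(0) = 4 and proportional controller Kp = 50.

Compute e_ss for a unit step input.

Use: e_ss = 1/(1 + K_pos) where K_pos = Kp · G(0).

K_pos = Kp · G(0) = 50 × 4 = 200. e_ss = 1/(1 + 200) = 0.0050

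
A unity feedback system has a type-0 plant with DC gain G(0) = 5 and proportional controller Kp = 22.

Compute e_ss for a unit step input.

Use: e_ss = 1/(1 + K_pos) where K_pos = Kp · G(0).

K_pos = Kp · G(0) = 22 × 5 = 110. e_ss = 1/(1 + 110) = 0.0090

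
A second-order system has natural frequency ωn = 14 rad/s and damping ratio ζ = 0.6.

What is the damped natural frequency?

ωd = ωn√(1 - ζ²) = 14√(1 - 0.6²) = 11.2 rad/s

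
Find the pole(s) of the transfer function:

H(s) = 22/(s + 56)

Pole is where denominator = 0: s + 56 = 0, so s = -56.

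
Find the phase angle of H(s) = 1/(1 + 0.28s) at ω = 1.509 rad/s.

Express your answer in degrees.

Phase = -arctan(ωτ) = -arctan(1.509 × 0.28) = -22.9°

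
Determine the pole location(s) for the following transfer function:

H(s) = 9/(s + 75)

Pole is where denominator = 0: s + 75 = 0, so s = -75.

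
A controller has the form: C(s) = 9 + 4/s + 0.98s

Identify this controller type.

This is a Proportional-Integral-Derivative (PID) controller.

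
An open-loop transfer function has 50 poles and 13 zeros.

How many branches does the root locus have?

Root locus has n branches where n = number of poles = 50.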